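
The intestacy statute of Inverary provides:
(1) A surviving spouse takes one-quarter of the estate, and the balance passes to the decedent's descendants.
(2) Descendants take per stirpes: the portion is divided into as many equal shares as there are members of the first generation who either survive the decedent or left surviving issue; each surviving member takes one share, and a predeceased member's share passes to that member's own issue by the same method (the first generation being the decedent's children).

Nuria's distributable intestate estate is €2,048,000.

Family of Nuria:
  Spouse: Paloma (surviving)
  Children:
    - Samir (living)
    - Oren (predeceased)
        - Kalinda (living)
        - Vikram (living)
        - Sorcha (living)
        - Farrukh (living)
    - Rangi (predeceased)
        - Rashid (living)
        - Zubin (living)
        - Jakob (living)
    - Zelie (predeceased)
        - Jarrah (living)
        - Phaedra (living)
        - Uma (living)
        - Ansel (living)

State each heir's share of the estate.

Paloma: €512,000; Samir: €384,000; Kalinda: €96,000; Vikram: €96,000; Sorcha: €96,000; Farrukh: €96,000; Rashid: €128,000; Zubin: €128,000; Jakob: €128,000; Jarrah: €96,000; Phaedra: €96,000; Uma: €96,000; Ansel: €96,000

Paloma takes one-quarter of €2,048,000 = €512,000. The remaining €1,536,000 passes to the descendants.
The descendants' portion (€1,536,000) is divided into 4 shares of €384,000: Samir takes €384,000; Oren's €384,000 share passes to Oren's issue; Rangi's €384,000 share passes to Rangi's issue; Zelie's €384,000 share passes to Zelie's issue.
Oren's share (€384,000) is divided into 4 shares of €96,000: Kalinda, Vikram, Sorcha, and Farrukh each take €96,000.
Rangi's share (€384,000) is divided into 3 shares of €128,000: Rashid, Zubin, and Jakob each take €128,000.
Zelie's share (€384,000) is divided into 4 shares of €96,000: Jarrah, Phaedra, Uma, and Ansel each take €96,000.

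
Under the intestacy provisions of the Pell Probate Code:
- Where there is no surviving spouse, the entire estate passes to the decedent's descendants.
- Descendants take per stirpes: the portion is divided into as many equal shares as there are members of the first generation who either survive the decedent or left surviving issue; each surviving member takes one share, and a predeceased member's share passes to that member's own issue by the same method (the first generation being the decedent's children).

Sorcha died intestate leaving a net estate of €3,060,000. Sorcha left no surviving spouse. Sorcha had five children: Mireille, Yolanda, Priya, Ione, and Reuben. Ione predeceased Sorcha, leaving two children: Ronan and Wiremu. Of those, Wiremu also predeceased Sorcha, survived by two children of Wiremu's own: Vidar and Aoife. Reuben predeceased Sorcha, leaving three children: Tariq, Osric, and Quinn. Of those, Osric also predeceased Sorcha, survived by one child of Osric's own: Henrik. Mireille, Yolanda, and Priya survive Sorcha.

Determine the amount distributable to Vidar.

The entire €3,060,000 passes to the descendants.
That amount (€3,060,000) is divided into 5 shares of €612,000: Mireille, Yolanda, and Priya each take €612,000; Ione's €612,000 share passes to Ione's issue; Reuben's €612,000 share passes to Reuben's issue.
Ione's share (€612,000) is divided into 2 shares of €306,000: Ronan takes €306,000; Wiremu's €306,000 share passes to Wiremu's issue.
Wiremu's share (€306,000) is divided into 2 shares of €153,000: Vidar and Aoife each take €153,000.
Reuben's share (€612,000) is divided into 3 shares of €204,000: Tariq and Quinn each take €204,000; Osric's €204,000 share passes to Osric's issue.
Osric's share (€204,000) passes entirely to Henrik.

Vidar receives €153,000.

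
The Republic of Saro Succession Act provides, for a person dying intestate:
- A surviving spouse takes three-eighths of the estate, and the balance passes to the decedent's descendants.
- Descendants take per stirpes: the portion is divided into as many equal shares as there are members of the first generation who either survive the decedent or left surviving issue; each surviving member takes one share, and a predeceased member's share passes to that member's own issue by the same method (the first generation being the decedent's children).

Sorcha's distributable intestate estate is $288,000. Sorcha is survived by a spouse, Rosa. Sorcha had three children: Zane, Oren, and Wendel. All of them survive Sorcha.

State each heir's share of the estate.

Rosa: $108,000; Zane: $60,000; Oren: $60,000; Wendel: $60,000

Rosa takes three-eighths of $288,000 = $108,000. The remaining $180,000 passes to the descendants.
The descendants' portion ($180,000) is divided into 3 shares of $60,000: Zane, Oren, and Wendel each take $60,000.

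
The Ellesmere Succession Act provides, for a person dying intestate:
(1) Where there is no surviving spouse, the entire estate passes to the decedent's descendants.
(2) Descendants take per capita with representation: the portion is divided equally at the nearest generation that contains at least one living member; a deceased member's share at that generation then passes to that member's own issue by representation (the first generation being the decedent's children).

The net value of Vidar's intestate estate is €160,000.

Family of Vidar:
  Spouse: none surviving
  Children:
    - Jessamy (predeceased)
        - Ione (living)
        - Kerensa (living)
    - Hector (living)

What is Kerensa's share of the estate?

The entire €160,000 passes to the descendants.
That amount (€160,000) is divided into 2 shares of €80,000: Hector takes €80,000; Jessamy's €80,000 share passes to Jessamy's issue.
Jessamy's share (€80,000) is divided into 2 shares of €40,000: Ione and Kerensa each take €40,000.

Kerensa receives €40,000.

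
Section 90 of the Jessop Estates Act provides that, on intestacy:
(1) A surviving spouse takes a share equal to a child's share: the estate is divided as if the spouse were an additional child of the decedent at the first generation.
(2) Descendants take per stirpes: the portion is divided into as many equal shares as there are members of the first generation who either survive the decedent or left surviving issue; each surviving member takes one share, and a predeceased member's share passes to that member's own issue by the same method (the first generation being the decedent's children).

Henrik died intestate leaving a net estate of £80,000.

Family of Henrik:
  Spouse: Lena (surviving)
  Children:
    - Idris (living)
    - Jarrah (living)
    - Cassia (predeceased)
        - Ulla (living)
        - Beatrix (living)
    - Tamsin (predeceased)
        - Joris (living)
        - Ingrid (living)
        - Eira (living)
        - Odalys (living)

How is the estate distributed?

Lena: £16,000; Idris: £16,000; Jarrah: £16,000; Ulla: £8,000; Beatrix: £8,000; Joris: £4,000; Ingrid: £4,000; Eira: £4,000; Odalys: £4,000

The spouse counts as an additional share at the children's level, so there are 5 primary shares of £16,000. Lena takes one such share (£16,000).
The children's combined portion (£64,000) is divided into 4 shares of £16,000: Idris and Jarrah each take £16,000; Cassia's £16,000 share passes to Cassia's issue; Tamsin's £16,000 share passes to Tamsin's issue.
Cassia's share (£16,000) is divided into 2 shares of £8,000: Ulla and Beatrix each take £8,000.
Tamsin's share (£16,000) is divided into 4 shares of £4,000: Joris, Ingrid, Eira, and Odalys each take £4,000.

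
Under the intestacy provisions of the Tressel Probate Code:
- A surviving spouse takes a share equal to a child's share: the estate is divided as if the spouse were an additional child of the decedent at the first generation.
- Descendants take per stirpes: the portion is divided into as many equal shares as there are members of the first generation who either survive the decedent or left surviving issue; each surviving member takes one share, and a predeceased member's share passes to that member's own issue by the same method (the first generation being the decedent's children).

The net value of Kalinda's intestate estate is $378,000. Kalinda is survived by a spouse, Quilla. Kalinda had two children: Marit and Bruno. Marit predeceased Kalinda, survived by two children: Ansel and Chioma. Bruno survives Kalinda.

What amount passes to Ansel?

Ansel receives $63,000.

The spouse counts as an additional share at the children's level, so there are 3 primary shares of $126,000. Quilla takes one such share ($126,000).
The children's combined portion ($252,000) is divided into 2 shares of $126,000: Bruno takes $126,000; Marit's $126,000 share passes to Marit's issue.
Marit's share ($126,000) is divided into 2 shares of $63,000: Ansel and Chioma each take $63,000.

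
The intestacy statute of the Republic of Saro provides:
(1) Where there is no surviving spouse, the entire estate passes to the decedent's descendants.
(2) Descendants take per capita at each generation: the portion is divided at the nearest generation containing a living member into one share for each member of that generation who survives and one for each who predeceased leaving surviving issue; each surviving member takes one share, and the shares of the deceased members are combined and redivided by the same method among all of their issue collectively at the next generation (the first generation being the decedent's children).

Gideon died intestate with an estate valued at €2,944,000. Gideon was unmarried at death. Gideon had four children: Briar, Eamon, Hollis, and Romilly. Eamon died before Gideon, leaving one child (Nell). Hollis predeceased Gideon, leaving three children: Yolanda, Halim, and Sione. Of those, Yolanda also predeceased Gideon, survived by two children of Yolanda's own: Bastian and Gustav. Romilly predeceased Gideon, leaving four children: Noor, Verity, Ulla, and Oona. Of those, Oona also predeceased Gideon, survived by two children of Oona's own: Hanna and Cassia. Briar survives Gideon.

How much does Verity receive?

Verity receives €276,000.

The entire €2,944,000 passes to the descendants.
That amount (€2,944,000) is divided at the children's generation into 4 shares of €736,000. Briar takes €736,000. The 3 shares of the deceased (Eamon, Hollis, and Romilly) are combined into a pool of €2,208,000.
That pool (€2,208,000) is divided at the grandchildren's generation into 8 shares of €276,000. Nell, Halim, Sione, Noor, Verity, and Ulla each take €276,000. The 2 shares of the deceased (Yolanda and Oona) are combined into a pool of €552,000.
That pool (€552,000) is divided at the great-grandchildren's generation equally among Bastian, Gustav, Hanna, and Cassia: €138,000 each.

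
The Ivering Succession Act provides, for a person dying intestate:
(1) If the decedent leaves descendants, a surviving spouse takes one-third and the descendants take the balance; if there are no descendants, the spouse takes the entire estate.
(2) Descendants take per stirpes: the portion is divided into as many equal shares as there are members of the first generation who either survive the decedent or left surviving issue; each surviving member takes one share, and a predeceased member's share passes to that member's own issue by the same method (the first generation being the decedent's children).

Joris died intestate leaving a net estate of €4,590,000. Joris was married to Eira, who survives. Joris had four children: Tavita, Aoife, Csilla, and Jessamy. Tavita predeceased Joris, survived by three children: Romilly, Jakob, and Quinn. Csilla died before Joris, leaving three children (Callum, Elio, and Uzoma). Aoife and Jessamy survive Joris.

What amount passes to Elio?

Eira takes one-third of €4,590,000 = €1,530,000. The remaining €3,060,000 passes to the descendants.
The descendants' portion (€3,060,000) is divided into 4 shares of €765,000: Aoife and Jessamy each take €765,000; Tavita's €765,000 share passes to Tavita's issue; Csilla's €765,000 share passes to Csilla's issue.
Tavita's share (€765,000) is divided into 3 shares of €255,000: Romilly, Jakob, and Quinn each take €255,000.
Csilla's share (€765,000) is divided into 3 shares of €255,000: Callum, Elio, and Uzoma each take €255,000.

Elio receives €255,000.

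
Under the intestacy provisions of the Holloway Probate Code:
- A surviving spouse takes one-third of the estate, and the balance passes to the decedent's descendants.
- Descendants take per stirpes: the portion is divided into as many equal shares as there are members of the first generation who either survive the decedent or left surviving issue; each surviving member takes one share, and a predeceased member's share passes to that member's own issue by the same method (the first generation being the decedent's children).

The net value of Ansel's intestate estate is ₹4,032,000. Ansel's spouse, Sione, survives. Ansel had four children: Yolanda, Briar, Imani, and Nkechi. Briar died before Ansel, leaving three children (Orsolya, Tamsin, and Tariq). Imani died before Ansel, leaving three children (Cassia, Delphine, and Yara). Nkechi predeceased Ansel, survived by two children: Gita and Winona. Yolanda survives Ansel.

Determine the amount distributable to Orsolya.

Sione takes one-third of ₹4,032,000 = ₹1,344,000. The remaining ₹2,688,000 passes to the descendants.
The descendants' portion (₹2,688,000) is divided into 4 shares of ₹672,000: Yolanda takes ₹672,000; Briar's ₹672,000 share passes to Briar's issue; Imani's ₹672,000 share passes to Imani's issue; Nkechi's ₹672,000 share passes to Nkechi's issue.
Briar's share (₹672,000) is divided into 3 shares of ₹224,000: Orsolya, Tamsin, and Tariq each take ₹224,000.
Imani's share (₹672,000) is divided into 3 shares of ₹224,000: Cassia, Delphine, and Yara each take ₹224,000.
Nkechi's share (₹672,000) is divided into 2 shares of ₹336,000: Gita and Winona each take ₹336,000.

Orsolya receives ₹224,000.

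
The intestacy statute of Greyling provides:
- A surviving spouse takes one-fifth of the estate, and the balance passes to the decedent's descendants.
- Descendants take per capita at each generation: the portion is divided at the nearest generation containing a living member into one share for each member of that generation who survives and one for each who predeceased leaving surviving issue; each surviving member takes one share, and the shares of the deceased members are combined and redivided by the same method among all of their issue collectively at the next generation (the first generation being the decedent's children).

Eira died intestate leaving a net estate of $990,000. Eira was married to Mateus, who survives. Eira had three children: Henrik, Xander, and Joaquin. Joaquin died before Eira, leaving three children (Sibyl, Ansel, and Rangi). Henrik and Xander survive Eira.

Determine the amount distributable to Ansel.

Ansel receives $88,000.

Mateus takes one-fifth of $990,000 = $198,000. The remaining $792,000 passes to the descendants.
The descendants' portion ($792,000) is divided at the children's generation into 3 shares of $264,000. Henrik and Xander each take $264,000. The remaining share for the deceased Joaquin ($264,000) is carried to the next generation.
That pool ($264,000) is divided at the grandchildren's generation equally among Sibyl, Ansel, and Rangi: $88,000 each.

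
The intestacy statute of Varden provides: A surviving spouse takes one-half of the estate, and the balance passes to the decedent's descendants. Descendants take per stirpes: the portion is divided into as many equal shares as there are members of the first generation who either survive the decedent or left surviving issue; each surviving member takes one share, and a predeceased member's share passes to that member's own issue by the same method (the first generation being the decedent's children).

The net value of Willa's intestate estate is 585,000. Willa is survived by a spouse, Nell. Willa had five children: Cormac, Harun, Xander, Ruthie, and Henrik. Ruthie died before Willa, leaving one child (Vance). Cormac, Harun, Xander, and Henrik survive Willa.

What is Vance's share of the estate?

Nell takes one-half of 585,000 = 292,500. The remaining 292,500 passes to the descendants.
The descendants' portion (292,500) is divided into 5 shares of 58,500: Cormac, Harun, Xander, and Henrik each take 58,500; Ruthie's 58,500 share passes to Ruthie's issue.
Ruthie's share (58,500) passes entirely to Vance.

Vance receives 58,500.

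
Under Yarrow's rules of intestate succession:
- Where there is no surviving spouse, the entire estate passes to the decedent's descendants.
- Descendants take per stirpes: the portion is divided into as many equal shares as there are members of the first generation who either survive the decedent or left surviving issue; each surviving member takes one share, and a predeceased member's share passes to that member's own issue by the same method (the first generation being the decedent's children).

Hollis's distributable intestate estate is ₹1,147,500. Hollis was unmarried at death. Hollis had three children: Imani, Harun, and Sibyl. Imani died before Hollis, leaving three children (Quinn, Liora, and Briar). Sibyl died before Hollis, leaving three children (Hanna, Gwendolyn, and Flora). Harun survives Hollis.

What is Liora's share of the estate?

The entire ₹1,147,500 passes to the descendants.
That amount (₹1,147,500) is divided into 3 shares of ₹382,500: Harun takes ₹382,500; Imani's ₹382,500 share passes to Imani's issue; Sibyl's ₹382,500 share passes to Sibyl's issue.
Imani's share (₹382,500) is divided into 3 shares of ₹127,500: Quinn, Liora, and Briar each take ₹127,500.
Sibyl's share (₹382,500) is divided into 3 shares of ₹127,500: Hanna, Gwendolyn, and Flora each take ₹127,500.

Liora receives ₹127,500.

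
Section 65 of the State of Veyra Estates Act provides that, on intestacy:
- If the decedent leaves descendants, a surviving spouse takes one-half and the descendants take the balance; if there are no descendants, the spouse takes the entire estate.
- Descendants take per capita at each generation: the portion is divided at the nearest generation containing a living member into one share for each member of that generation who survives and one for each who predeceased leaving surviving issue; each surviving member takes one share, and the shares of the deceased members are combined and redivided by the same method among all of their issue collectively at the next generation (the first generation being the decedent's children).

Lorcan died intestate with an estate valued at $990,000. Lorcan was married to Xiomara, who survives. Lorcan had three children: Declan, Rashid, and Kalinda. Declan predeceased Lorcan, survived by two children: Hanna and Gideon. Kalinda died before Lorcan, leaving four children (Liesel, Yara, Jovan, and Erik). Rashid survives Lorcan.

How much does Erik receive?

Erik receives $55,000.

Xiomara takes one-half of $990,000 = $495,000. The remaining $495,000 passes to the descendants.
The descendants' portion ($495,000) is divided at the children's generation into 3 shares of $165,000. Rashid takes $165,000. The 2 shares of the deceased (Declan and Kalinda) are combined into a pool of $330,000.
That pool ($330,000) is divided at the grandchildren's generation equally among Hanna, Gideon, Liesel, Yara, Jovan, and Erik: $55,000 each.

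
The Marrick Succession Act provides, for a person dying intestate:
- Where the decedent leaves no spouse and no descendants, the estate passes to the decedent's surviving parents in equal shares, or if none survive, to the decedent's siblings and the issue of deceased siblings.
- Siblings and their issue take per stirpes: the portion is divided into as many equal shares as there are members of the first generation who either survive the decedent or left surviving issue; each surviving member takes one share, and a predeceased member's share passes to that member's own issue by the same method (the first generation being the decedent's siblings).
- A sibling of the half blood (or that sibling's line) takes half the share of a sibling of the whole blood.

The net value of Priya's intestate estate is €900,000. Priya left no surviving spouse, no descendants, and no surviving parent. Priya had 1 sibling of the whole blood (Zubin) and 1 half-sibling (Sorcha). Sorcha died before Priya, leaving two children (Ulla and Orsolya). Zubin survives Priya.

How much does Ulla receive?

Ulla receives €150,000.

The entire €900,000 passes to the siblings and their issue.
Counting each half-blood sibling's line as half a unit, there are 3/2 units in €900,000, so one unit is €600,000. Whole-blood lines (Zubin) take €600,000 each; half-blood lines (Sorcha) take €300,000 each.
Sorcha's share (€300,000) is divided into 2 shares of €150,000: Ulla and Orsolya each take €150,000.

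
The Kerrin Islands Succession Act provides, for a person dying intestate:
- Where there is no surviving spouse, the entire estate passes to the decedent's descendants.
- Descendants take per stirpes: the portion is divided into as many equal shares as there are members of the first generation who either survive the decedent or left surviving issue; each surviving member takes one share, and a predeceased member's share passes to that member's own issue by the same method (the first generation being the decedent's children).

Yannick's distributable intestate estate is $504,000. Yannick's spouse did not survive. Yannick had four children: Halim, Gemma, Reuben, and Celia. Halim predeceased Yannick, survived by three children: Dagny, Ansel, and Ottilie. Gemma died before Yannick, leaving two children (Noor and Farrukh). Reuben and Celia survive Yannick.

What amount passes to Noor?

Noor receives $63,000.

The entire $504,000 passes to the descendants.
That amount ($504,000) is divided into 4 shares of $126,000: Reuben and Celia each take $126,000; Halim's $126,000 share passes to Halim's issue; Gemma's $126,000 share passes to Gemma's issue.
Halim's share ($126,000) is divided into 3 shares of $42,000: Dagny, Ansel, and Ottilie each take $42,000.
Gemma's share ($126,000) is divided into 2 shares of $63,000: Noor and Farrukh each take $63,000.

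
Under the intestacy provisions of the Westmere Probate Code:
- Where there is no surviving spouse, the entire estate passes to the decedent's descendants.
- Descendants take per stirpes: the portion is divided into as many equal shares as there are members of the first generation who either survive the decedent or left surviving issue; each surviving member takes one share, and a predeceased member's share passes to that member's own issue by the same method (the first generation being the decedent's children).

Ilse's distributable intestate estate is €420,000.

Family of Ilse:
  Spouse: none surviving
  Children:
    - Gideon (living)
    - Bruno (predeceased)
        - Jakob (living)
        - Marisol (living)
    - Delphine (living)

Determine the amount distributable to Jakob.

Jakob receives €70,000.

The entire €420,000 passes to the descendants.
That amount (€420,000) is divided into 3 shares of €140,000: Gideon and Delphine each take €140,000; Bruno's €140,000 share passes to Bruno's issue.
Bruno's share (€140,000) is divided into 2 shares of €70,000: Jakob and Marisol each take €70,000.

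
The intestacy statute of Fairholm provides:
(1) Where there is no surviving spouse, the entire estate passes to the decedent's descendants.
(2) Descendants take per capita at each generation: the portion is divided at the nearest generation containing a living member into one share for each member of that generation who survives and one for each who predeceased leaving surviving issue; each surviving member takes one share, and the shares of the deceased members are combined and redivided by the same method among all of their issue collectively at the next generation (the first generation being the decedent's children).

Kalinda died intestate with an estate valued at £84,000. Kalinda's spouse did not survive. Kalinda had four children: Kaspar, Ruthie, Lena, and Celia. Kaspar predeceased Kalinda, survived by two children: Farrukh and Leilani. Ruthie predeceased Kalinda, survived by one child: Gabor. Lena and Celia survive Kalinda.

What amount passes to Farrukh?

The entire £84,000 passes to the descendants.
That amount (£84,000) is divided at the children's generation into 4 shares of £21,000. Lena and Celia each take £21,000. The 2 shares of the deceased (Kaspar and Ruthie) are combined into a pool of £42,000.
That pool (£42,000) is divided at the grandchildren's generation equally among Farrukh, Leilani, and Gabor: £14,000 each.

Farrukh receives £14,000.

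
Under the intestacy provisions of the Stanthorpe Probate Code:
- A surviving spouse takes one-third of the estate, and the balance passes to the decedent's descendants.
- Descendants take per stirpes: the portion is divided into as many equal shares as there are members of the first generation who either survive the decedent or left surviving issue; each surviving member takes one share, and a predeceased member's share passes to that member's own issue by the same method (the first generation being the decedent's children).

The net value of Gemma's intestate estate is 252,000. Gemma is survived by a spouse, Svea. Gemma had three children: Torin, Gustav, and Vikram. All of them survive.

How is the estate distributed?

Svea takes one-third of 252,000 = 84,000. The remaining 168,000 passes to the descendants.
The descendants' portion (168,000) is divided into 3 shares of 56,000: Torin, Gustav, and Vikram each take 56,000.

Svea: 84,000; Torin: 56,000; Gustav: 56,000; Vikram: 56,000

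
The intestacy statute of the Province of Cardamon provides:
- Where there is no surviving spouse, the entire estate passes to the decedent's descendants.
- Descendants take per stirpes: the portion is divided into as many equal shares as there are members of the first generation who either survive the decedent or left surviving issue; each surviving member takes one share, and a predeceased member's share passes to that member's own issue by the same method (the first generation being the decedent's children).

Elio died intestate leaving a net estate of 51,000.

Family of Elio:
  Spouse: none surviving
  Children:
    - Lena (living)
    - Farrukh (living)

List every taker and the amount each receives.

Lena: 25,500; Farrukh: 25,500

The entire 51,000 passes to the descendants.
That amount (51,000) is divided into 2 shares of 25,500: Lena and Farrukh each take 25,500.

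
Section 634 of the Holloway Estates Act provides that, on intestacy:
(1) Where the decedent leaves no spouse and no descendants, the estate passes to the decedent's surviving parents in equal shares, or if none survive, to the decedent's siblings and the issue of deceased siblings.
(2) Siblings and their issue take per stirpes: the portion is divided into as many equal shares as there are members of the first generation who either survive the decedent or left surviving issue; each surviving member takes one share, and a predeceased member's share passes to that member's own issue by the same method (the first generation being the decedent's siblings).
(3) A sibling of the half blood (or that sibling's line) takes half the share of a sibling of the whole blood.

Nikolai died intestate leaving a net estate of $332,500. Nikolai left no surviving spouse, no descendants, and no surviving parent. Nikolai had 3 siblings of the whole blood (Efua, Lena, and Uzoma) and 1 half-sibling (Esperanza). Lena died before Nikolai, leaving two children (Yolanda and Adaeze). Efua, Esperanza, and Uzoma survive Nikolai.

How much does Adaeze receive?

The entire $332,500 passes to the siblings and their issue.
Counting each half-blood sibling's line as half a unit, there are 7/2 units in $332,500, so one unit is $95,000. Whole-blood lines (Efua, Lena, and Uzoma) take $95,000 each; half-blood lines (Esperanza) take $47,500 each.
Lena's share ($95,000) is divided into 2 shares of $47,500: Yolanda and Adaeze each take $47,500.

Adaeze receives $47,500.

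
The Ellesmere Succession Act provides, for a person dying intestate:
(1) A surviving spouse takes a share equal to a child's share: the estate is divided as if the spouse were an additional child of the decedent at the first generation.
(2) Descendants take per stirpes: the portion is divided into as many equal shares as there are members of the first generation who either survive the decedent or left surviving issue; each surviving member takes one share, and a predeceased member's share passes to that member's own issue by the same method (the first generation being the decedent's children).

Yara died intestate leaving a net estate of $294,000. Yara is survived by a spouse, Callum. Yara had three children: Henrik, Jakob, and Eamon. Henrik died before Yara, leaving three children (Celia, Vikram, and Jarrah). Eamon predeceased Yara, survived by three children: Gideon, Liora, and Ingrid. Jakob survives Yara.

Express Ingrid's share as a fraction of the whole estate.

The spouse counts as an additional share at the children's level, so there are 4 primary shares of $73,500. Callum takes one such share ($73,500).
The children's combined portion ($220,500) is divided into 3 shares of $73,500: Jakob takes $73,500; Henrik's $73,500 share passes to Henrik's issue; Eamon's $73,500 share passes to Eamon's issue.
Henrik's share ($73,500) is divided into 3 shares of $24,500: Celia, Vikram, and Jarrah each take $24,500.
Eamon's share ($73,500) is divided into 3 shares of $24,500: Gideon, Liora, and Ingrid each take $24,500.

Ingrid receives 1/12 of the estate.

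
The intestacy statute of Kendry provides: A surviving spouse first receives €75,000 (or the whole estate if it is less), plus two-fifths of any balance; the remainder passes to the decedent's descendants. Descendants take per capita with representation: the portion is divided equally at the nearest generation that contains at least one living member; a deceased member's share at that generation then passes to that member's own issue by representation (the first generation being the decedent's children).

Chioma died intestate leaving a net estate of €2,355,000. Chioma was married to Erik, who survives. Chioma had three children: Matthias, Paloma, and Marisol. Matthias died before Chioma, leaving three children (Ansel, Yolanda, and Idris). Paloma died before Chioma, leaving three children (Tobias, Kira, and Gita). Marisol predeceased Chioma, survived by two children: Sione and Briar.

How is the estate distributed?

Erik first takes €75,000, leaving a balance of €2,280,000. Erik then takes two-fifths of the balance (€912,000), for a total of €987,000. The remaining €1,368,000 passes to the descendants.
No child survives, so the initial division is made at the grandchildren's generation.
The descendants' portion (€1,368,000) is divided into 8 shares of €171,000: Ansel, Yolanda, Idris, Tobias, Kira, Gita, Sione, and Briar each take €171,000.

Erik: €987,000; Ansel: €171,000; Yolanda: €171,000; Idris: €171,000; Tobias: €171,000; Kira: €171,000; Gita: €171,000; Sione: €171,000; Briar: €171,000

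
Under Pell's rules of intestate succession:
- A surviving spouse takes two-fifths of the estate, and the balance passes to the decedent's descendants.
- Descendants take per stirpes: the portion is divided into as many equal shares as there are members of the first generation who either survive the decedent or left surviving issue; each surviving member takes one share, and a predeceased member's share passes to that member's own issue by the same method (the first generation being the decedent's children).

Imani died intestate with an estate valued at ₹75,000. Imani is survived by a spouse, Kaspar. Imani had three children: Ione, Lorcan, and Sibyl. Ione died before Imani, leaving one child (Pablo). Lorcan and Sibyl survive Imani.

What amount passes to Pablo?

Kaspar takes two-fifths of ₹75,000 = ₹30,000. The remaining ₹45,000 passes to the descendants.
The descendants' portion (₹45,000) is divided into 3 shares of ₹15,000: Lorcan and Sibyl each take ₹15,000; Ione's ₹15,000 share passes to Ione's issue.
Ione's share (₹15,000) passes entirely to Pablo.

Pablo receives ₹15,000.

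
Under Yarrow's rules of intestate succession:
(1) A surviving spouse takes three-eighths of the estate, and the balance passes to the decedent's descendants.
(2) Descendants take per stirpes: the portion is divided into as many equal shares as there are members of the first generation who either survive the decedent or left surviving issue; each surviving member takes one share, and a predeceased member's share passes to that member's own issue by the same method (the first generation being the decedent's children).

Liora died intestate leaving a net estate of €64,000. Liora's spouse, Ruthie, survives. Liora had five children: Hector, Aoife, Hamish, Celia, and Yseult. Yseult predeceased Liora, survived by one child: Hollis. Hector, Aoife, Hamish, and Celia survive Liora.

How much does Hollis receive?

Hollis receives €8,000.

Ruthie takes three-eighths of €64,000 = €24,000. The remaining €40,000 passes to the descendants.
The descendants' portion (€40,000) is divided into 5 shares of €8,000: Hector, Aoife, Hamish, and Celia each take €8,000; Yseult's €8,000 share passes to Yseult's issue.
Yseult's share (€8,000) passes entirely to Hollis.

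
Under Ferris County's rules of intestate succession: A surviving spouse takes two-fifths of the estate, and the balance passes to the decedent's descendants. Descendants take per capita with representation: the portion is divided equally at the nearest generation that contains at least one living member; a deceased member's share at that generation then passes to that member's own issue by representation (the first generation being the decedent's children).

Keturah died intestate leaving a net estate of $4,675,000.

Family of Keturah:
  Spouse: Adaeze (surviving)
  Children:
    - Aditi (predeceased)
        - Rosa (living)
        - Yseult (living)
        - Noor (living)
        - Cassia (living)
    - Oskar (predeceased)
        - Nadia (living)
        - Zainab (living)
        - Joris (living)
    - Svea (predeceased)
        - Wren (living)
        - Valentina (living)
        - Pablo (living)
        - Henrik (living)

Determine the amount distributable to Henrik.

Adaeze takes two-fifths of $4,675,000 = $1,870,000. The remaining $2,805,000 passes to the descendants.
No child survives, so the initial division is made at the grandchildren's generation.
The descendants' portion ($2,805,000) is divided into 11 shares of $255,000: Rosa, Yseult, Noor, Cassia, Nadia, Zainab, Joris, Wren, Valentina, Pablo, and Henrik each take $255,000.

Henrik receives $255,000.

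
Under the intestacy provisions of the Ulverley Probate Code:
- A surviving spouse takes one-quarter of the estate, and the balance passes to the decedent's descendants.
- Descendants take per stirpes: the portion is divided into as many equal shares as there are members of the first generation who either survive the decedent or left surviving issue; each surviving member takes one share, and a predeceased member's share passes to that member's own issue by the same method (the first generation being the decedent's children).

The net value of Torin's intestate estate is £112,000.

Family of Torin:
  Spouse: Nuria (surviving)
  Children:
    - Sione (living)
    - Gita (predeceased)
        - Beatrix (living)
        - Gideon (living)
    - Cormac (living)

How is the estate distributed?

Nuria: £28,000; Sione: £28,000; Beatrix: £14,000; Gideon: £14,000; Cormac: £28,000

Nuria takes one-quarter of £112,000 = £28,000. The remaining £84,000 passes to the descendants.
The descendants' portion (£84,000) is divided into 3 shares of £28,000: Sione and Cormac each take £28,000; Gita's £28,000 share passes to Gita's issue.
Gita's share (£28,000) is divided into 2 shares of £14,000: Beatrix and Gideon each take £14,000.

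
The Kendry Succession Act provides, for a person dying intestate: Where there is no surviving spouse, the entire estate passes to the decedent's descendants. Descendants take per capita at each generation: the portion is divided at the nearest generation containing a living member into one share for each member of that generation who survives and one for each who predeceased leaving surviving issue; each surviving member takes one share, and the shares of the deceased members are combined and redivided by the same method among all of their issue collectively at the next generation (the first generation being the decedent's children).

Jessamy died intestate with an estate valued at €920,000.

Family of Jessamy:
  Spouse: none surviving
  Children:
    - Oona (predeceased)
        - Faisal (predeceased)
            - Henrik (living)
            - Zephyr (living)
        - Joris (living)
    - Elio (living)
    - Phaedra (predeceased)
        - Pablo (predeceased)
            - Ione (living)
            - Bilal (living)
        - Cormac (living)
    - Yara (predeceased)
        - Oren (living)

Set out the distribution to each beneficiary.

The entire €920,000 passes to the descendants.
That amount (€920,000) is divided at the children's generation into 4 shares of €230,000. Elio takes €230,000. The 3 shares of the deceased (Oona, Phaedra, and Yara) are combined into a pool of €690,000.
That pool (€690,000) is divided at the grandchildren's generation into 5 shares of €138,000. Joris, Cormac, and Oren each take €138,000. The 2 shares of the deceased (Faisal and Pablo) are combined into a pool of €276,000.
That pool (€276,000) is divided at the great-grandchildren's generation equally among Henrik, Zephyr, Ione, and Bilal: €69,000 each.

Henrik: €69,000; Zephyr: €69,000; Joris: €138,000; Elio: €230,000; Ione: €69,000; Bilal: €69,000; Cormac: €138,000; Oren: €138,000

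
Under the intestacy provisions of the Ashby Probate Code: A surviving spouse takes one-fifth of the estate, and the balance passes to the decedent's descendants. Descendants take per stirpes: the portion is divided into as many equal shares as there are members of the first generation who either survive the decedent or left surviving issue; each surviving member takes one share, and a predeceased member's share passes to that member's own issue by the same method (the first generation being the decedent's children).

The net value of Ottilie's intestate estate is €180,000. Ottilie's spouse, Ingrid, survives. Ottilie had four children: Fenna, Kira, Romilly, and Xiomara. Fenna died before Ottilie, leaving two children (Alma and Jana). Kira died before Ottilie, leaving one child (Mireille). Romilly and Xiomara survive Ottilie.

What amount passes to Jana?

Ingrid takes one-fifth of €180,000 = €36,000. The remaining €144,000 passes to the descendants.
The descendants' portion (€144,000) is divided into 4 shares of €36,000: Romilly and Xiomara each take €36,000; Fenna's €36,000 share passes to Fenna's issue; Kira's €36,000 share passes to Kira's issue.
Fenna's share (€36,000) is divided into 2 shares of €18,000: Alma and Jana each take €18,000.
Kira's share (€36,000) passes entirely to Mireille.

Jana receives €18,000.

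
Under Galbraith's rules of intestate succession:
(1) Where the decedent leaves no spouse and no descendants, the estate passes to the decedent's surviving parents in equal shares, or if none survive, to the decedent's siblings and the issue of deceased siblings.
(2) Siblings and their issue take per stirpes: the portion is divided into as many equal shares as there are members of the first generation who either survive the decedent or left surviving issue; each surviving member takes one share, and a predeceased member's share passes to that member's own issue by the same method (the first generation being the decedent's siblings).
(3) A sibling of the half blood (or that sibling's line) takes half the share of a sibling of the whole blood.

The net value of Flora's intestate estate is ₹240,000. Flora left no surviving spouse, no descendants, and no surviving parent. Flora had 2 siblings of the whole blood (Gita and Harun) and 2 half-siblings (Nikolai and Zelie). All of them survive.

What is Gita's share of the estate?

The entire ₹240,000 passes to the siblings and their issue.
Counting each half-blood sibling's line as half a unit, there are 3 units in ₹240,000, so one unit is ₹80,000. Whole-blood lines (Gita and Harun) take ₹80,000 each; half-blood lines (Nikolai and Zelie) take ₹40,000 each.

Gita receives ₹80,000.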